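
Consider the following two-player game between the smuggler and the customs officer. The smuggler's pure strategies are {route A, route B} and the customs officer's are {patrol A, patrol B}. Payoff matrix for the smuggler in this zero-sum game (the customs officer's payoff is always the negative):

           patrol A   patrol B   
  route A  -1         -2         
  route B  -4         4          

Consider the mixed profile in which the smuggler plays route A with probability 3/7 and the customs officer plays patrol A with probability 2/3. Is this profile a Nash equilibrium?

Given the smuggler's mix p = 3/7, the customs officer's payoff from patrol A is 19/7 but from patrol B is -10/7. The customs officer strictly prefers patrol A, so the customs officer would not mix.
So the proposed profile is not a Nash equilibrium.

No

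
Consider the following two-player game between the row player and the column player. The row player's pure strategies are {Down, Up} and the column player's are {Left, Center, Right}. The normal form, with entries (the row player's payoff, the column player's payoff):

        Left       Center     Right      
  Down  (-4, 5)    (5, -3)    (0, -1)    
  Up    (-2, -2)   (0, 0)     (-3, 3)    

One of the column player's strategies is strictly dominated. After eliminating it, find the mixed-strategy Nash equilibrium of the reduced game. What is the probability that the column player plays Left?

The column player's strategy Center is strictly dominated by Right: -1 > -3 and 3 > 0. Eliminate Center.
For the row player to be willing to mix, the row player must be indifferent between Down and Up, which pins down the column player's mix.
  the row player's payoff from Down: q·(-4) + (1−q)·0 = -4q
  the row player's payoff from Up: q·(-2) + (1−q)·(-3) = q - 3
  -4q = q - 3  ⇒  -5q = -3  ⇒  q = 3/5.

q = 3/5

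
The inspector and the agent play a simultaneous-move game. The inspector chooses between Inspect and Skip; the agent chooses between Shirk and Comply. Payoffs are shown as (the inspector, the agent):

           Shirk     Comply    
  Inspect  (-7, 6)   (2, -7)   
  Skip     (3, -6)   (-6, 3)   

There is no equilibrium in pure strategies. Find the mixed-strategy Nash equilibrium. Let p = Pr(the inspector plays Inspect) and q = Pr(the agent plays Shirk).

p = 9/22, q = 4/9

For the agent to be willing to mix, the agent must be indifferent between Shirk and Comply, which pins down the inspector's mix.
  the agent's payoff from Shirk: p·6 + (1−p)·(-6) = 12p - 6
  the agent's payoff from Comply: p·(-7) + (1−p)·3 = -10p + 3
  12p - 6 = -10p + 3  ⇒  22p = 9  ⇒  p = 9/22.
Set the inspector's expected payoff from Inspect equal to that from Skip:
  the inspector's expected payoff from Inspect: q·(-7) + (1−q)·2 = -9q + 2
  the inspector's expected payoff from Skip: q·3 + (1−q)·(-6) = 9q - 6
  -9q + 2 = 9q - 6  ⇒  -18q = -8  ⇒  q = 4/9.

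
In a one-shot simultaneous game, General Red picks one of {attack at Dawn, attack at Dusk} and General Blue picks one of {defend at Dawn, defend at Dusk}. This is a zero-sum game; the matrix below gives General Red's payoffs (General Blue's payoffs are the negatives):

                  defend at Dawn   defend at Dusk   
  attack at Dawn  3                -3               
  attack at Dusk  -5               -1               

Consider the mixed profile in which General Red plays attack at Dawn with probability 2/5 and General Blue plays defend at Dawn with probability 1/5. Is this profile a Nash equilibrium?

Yes

Check General Blue's indifference given General Red's mix p = 2/5:
  payoff from defend at Dawn = 9/5; payoff from defend at Dusk = 9/5 — equal.
Check General Red's indifference given General Blue's mix q = 1/5:
  payoff from attack at Dawn = -9/5; payoff from attack at Dusk = -9/5 — equal.
Both players are indifferent, so neither can profitably deviate.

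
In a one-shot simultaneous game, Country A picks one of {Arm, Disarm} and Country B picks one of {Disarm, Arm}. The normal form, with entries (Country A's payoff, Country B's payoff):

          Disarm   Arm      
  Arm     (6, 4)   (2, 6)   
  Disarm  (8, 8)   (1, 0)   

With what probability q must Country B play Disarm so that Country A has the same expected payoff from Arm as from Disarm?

q = 1/3

Set Country A's expected payoff from Arm equal to that from Disarm:
  Country A's payoff to Arm: q·6 + (1−q)·2 = 4q + 2
  Country A's payoff to Disarm: q·8 + (1−q)·1 = 7q + 1
  4q + 2 = 7q + 1  ⇒  -3q = -1  ⇒  q = 1/3.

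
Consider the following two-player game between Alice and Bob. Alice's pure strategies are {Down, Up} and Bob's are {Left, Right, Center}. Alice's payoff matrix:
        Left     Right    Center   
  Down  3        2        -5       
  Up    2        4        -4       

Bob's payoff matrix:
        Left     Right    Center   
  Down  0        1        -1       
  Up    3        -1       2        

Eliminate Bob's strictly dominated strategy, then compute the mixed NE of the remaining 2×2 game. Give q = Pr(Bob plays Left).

q = 2/3

Bob's strategy Center is strictly dominated by Left: 0 > -1 and 3 > 2. Eliminate Center.
Alice's indifference between Down and Up determines Bob's mixing probability q:
  Alice's expected payoff from Down: q·3 + (1−q)·2 = q + 2
  Alice's expected payoff from Up: q·2 + (1−q)·4 = -2q + 4
  q + 2 = -2q + 4  ⇒  3q = 2  ⇒  q = 2/3.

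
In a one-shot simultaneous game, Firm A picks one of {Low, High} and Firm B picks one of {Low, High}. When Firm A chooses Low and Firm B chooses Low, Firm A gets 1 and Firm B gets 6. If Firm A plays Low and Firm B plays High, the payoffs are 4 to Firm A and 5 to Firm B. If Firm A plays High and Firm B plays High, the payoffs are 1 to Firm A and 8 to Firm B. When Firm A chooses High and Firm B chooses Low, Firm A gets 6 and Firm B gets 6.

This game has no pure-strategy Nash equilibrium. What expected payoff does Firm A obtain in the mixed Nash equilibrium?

Firm A's indifference between Low and High determines Firm B's mixing probability q:
  Firm A's payoff from Low: q·1 + (1−q)·4 = -3q + 4
  Firm A's payoff from High: q·6 + (1−q)·1 = 5q + 1
  -3q + 4 = 5q + 1  ⇒  -8q = -3  ⇒  q = 3/8.
At equilibrium Firm A is indifferent across rows, so Firm A's payoff equals the payoff from Low: (3/8)·1 + (5/8)·4 = 23/8.

23/8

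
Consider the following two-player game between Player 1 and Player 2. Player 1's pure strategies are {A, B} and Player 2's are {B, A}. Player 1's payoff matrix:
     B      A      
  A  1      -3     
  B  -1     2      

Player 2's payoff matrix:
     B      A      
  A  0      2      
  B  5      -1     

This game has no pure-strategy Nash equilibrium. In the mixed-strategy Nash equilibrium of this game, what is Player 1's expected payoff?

-1/7

Player 2's mix must leave Player 1 indifferent between A and B.
  Player 1's payoff from A: q·1 + (1−q)·(-3) = 4q - 3
  Player 1's payoff from B: q·(-1) + (1−q)·2 = -3q + 2
  4q - 3 = -3q + 2  ⇒  7q = 5  ⇒  q = 5/7.
At equilibrium Player 1 is indifferent across rows, so Player 1's payoff equals the payoff from A: (5/7)·1 + (2/7)·(-3) = -1/7.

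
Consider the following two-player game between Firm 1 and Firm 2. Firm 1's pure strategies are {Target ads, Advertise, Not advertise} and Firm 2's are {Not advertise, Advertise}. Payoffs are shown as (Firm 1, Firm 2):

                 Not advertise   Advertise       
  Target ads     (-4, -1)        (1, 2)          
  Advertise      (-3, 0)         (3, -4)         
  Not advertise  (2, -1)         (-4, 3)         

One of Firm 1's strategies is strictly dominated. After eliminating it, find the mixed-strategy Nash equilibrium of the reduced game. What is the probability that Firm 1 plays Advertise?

p = 1/2

Firm 1's strategy Target ads is strictly dominated by Advertise: -3 > -4 and 3 > 1. Eliminate Target ads.
For Firm 2 to be willing to mix, Firm 2 must be indifferent between Not advertise and Advertise, which pins down Firm 1's mix.
  Firm 2's payoff from Not advertise: p·0 + (1−p)·(-1) = p - 1
  Firm 2's payoff from Advertise: p·(-4) + (1−p)·3 = -7p + 3
  p - 1 = -7p + 3  ⇒  8p = 4  ⇒  p = 1/2.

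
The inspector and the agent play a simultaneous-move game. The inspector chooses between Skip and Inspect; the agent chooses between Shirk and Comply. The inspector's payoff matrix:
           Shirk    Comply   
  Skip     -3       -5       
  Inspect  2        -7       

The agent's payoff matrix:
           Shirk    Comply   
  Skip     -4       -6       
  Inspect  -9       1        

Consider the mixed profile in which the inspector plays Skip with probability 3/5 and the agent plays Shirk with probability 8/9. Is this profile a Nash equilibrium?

No

Given the inspector's mix p = 3/5, the agent's payoff from Shirk is -6 but from Comply is -16/5. The agent strictly prefers Comply, so the agent would not mix.
So the proposed profile is not a Nash equilibrium.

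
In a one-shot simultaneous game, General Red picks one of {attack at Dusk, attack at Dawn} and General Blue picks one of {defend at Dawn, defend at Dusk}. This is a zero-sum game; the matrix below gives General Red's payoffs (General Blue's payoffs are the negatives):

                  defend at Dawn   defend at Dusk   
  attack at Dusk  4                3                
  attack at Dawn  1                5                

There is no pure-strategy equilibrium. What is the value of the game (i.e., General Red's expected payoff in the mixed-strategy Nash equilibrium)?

In a mixed equilibrium General Red is indifferent between attack at Dusk and attack at Dawn; this condition fixes q.
  General Red's payoff to attack at Dusk: q·4 + (1−q)·3 = q + 3
  General Red's payoff to attack at Dawn: q·1 + (1−q)·5 = -4q + 5
  q + 3 = -4q + 5  ⇒  5q = 2  ⇒  q = 2/5.
The value is General Red's expected payoff against this mix (using attack at Dusk): (2/5)·4 + (3/5)·3 = 17/5.

v = 17/5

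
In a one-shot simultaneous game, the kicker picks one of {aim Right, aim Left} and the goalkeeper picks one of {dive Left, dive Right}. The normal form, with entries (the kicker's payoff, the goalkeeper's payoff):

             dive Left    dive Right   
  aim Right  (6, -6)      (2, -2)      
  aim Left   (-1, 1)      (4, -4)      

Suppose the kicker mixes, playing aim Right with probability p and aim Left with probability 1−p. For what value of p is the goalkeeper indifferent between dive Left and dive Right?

p = 5/9

In a mixed equilibrium the goalkeeper is indifferent between dive Left and dive Right; this condition fixes p.
  the goalkeeper's expected payoff from dive Left: p·(-6) + (1−p)·1 = -7p + 1
  the goalkeeper's expected payoff from dive Right: p·(-2) + (1−p)·(-4) = 2p - 4
  -7p + 1 = 2p - 4  ⇒  -9p = -5  ⇒  p = 5/9.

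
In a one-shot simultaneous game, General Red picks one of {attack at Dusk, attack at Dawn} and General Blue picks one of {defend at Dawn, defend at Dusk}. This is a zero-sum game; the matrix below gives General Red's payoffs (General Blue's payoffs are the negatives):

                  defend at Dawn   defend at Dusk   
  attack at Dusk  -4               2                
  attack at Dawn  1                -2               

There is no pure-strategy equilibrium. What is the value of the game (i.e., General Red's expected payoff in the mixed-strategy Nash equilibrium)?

For General Red to be willing to mix, General Red must be indifferent between attack at Dusk and attack at Dawn, which pins down General Blue's mix.
  General Red's payoff to attack at Dusk: q·(-4) + (1−q)·2 = -6q + 2
  General Red's payoff to attack at Dawn: q·1 + (1−q)·(-2) = 3q - 2
  -6q + 2 = 3q - 2  ⇒  -9q = -4  ⇒  q = 4/9.
The value is General Red's expected payoff against this mix (using attack at Dusk): (4/9)·(-4) + (5/9)·2 = -2/3.

v = -2/3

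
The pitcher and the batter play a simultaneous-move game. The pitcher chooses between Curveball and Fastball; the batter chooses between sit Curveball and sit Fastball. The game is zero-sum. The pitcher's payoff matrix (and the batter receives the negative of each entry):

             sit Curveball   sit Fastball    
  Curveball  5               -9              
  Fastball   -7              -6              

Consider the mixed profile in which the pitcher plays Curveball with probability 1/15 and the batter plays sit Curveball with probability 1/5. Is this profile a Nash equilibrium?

Check the batter's indifference given the pitcher's mix p = 1/15:
  payoff from sit Curveball = 31/5; payoff from sit Fastball = 31/5 — equal.
Check the pitcher's indifference given the batter's mix q = 1/5:
  payoff from Curveball = -31/5; payoff from Fastball = -31/5 — equal.
Both players are indifferent, so neither can profitably deviate.

Yes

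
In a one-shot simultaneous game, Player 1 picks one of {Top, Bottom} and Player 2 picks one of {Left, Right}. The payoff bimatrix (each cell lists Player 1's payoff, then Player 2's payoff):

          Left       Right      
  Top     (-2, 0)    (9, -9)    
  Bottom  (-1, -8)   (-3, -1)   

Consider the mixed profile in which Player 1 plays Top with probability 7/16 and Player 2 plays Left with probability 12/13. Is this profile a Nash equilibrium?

Check Player 2's indifference given Player 1's mix p = 7/16:
  payoff from Left = -9/2; payoff from Right = -9/2 — equal.
Check Player 1's indifference given Player 2's mix q = 12/13:
  payoff from Top = -15/13; payoff from Bottom = -15/13 — equal.
Both players are indifferent, so neither can profitably deviate.

Yes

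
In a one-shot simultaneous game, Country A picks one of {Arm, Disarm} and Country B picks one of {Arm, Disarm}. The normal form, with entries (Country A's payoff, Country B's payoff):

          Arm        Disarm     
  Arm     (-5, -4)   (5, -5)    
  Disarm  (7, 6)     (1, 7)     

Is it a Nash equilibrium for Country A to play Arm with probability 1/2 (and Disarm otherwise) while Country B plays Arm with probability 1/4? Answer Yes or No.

Yes

Check Country B's indifference given Country A's mix p = 1/2:
  payoff from Arm = 1; payoff from Disarm = 1 — equal.
Check Country A's indifference given Country B's mix q = 1/4:
  payoff from Arm = 5/2; payoff from Disarm = 5/2 — equal.
Both players are indifferent, so neither can profitably deviate.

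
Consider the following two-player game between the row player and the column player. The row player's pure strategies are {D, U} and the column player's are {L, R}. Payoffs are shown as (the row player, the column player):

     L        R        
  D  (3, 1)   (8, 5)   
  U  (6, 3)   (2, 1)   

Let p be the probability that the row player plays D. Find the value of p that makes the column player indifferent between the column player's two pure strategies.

p = 1/3

The column player's indifference between L and R determines the row player's mixing probability p:
  the column player's payoff from L: p·1 + (1−p)·3 = -2p + 3
  the column player's payoff from R: p·5 + (1−p)·1 = 4p + 1
  -2p + 3 = 4p + 1  ⇒  -6p = -2  ⇒  p = 1/3.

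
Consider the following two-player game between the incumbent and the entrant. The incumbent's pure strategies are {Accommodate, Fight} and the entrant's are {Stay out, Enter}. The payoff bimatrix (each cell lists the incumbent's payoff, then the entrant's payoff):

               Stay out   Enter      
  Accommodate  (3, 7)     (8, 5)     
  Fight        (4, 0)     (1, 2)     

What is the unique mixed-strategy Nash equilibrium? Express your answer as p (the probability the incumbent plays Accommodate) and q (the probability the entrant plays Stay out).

In a mixed equilibrium the entrant is indifferent between Stay out and Enter; this condition fixes p.
  the entrant's payoff from Stay out: p·7 + (1−p)·0 = 7p
  the entrant's payoff from Enter: p·5 + (1−p)·2 = 3p + 2
  7p = 3p + 2  ⇒  4p = 2  ⇒  p = 1/2.
The incumbent's indifference between Accommodate and Fight determines the entrant's mixing probability q:
  the incumbent's payoff from Accommodate: q·3 + (1−q)·8 = -5q + 8
  the incumbent's payoff from Fight: q·4 + (1−q)·1 = 3q + 1
  -5q + 8 = 3q + 1  ⇒  -8q = -7  ⇒  q = 7/8.

p = 1/2, q = 7/8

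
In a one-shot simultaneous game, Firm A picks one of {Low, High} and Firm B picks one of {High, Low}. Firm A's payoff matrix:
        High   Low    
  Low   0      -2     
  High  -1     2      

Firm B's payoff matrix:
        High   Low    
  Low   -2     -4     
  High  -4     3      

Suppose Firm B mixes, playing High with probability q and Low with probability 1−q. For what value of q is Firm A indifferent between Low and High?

q = 4/5

Firm A's indifference between Low and High determines Firm B's mixing probability q:
  Firm A's payoff from Low: q·0 + (1−q)·(-2) = 2q - 2
  Firm A's payoff from High: q·(-1) + (1−q)·2 = -3q + 2
  2q - 2 = -3q + 2  ⇒  5q = 4  ⇒  q = 4/5.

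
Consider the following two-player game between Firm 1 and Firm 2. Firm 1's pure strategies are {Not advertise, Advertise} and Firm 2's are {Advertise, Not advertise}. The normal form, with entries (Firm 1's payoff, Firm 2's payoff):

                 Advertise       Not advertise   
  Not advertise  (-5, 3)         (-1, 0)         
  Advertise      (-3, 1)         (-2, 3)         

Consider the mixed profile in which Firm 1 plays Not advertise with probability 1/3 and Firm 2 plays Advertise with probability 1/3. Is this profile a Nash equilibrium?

No

Given Firm 1's mix p = 1/3, Firm 2's payoff from Advertise is 5/3 but from Not advertise is 2. Firm 2 strictly prefers Not advertise, so Firm 2 would not mix.
So the proposed profile is not a Nash equilibrium.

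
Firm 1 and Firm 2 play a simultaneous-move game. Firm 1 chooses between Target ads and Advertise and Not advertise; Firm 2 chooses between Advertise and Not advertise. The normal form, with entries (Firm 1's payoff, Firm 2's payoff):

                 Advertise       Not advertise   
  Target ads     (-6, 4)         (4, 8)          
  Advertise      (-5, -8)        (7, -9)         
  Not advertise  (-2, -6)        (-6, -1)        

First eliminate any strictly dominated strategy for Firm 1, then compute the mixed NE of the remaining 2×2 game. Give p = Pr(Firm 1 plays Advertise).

p = 5/6

Firm 1's strategy Target ads is strictly dominated by Advertise: -5 > -6 and 7 > 4. Eliminate Target ads.
In a mixed equilibrium Firm 2 is indifferent between Advertise and Not advertise; this condition fixes p.
  Firm 2's payoff to Advertise: p·(-8) + (1−p)·(-6) = -2p - 6
  Firm 2's payoff to Not advertise: p·(-9) + (1−p)·(-1) = -8p - 1
  -2p - 6 = -8p - 1  ⇒  6p = 5  ⇒  p = 5/6.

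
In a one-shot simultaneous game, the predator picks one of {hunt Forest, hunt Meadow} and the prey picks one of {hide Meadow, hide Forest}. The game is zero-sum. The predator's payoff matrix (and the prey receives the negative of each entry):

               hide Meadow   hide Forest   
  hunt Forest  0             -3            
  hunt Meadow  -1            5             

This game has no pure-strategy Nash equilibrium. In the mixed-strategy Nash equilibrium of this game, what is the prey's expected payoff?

The predator's mix must leave the prey indifferent between hide Meadow and hide Forest.
  the prey's expected payoff from hide Meadow: p·0 + (1−p)·1 = -p + 1
  the prey's expected payoff from hide Forest: p·3 + (1−p)·(-5) = 8p - 5
  -p + 1 = 8p - 5  ⇒  -9p = -6  ⇒  p = 2/3.
At equilibrium the prey is indifferent across columns, so the prey's payoff equals the payoff from hide Meadow: (2/3)·0 + (1/3)·1 = 1/3.

1/3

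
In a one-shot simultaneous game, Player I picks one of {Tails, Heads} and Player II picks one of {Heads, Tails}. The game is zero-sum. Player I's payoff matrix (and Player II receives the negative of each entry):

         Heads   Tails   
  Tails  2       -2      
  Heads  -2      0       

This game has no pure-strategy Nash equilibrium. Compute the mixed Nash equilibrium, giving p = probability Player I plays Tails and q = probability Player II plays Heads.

Player II's indifference between Heads and Tails determines Player I's mixing probability p:
  Player II's payoff to Heads: p·(-2) + (1−p)·2 = -4p + 2
  Player II's payoff to Tails: p·2 + (1−p)·0 = 2p
  -4p + 2 = 2p  ⇒  -6p = -2  ⇒  p = 1/3.
Player II's mix must leave Player I indifferent between Tails and Heads.
  Player I's payoff to Tails: q·2 + (1−q)·(-2) = 4q - 2
  Player I's payoff to Heads: q·(-2) + (1−q)·0 = -2q
  4q - 2 = -2q  ⇒  6q = 2  ⇒  q = 1/3.

p = 1/3, q = 1/3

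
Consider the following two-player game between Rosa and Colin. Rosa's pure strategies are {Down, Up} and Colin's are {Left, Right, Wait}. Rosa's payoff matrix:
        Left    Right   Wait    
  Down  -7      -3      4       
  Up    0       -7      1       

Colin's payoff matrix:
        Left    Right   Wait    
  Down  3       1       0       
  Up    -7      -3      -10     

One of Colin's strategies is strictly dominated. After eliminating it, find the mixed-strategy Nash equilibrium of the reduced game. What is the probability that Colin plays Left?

Colin's strategy Wait is strictly dominated by Left: 3 > 0 and -7 > -10. Eliminate Wait.
Rosa's indifference between Down and Up determines Colin's mixing probability q:
  Rosa's payoff from Down: q·(-7) + (1−q)·(-3) = -4q - 3
  Rosa's payoff from Up: q·0 + (1−q)·(-7) = 7q - 7
  -4q - 3 = 7q - 7  ⇒  -11q = -4  ⇒  q = 4/11.

q = 4/11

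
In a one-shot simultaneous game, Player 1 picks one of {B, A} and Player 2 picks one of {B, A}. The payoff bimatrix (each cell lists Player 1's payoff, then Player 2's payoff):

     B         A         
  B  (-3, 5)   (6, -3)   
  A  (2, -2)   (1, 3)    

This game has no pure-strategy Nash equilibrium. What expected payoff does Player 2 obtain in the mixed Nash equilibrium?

In a mixed equilibrium Player 2 is indifferent between B and A; this condition fixes p.
  Player 2's payoff from B: p·5 + (1−p)·(-2) = 7p - 2
  Player 2's payoff from A: p·(-3) + (1−p)·3 = -6p + 3
  7p - 2 = -6p + 3  ⇒  13p = 5  ⇒  p = 5/13.
At equilibrium Player 2 is indifferent across columns, so Player 2's payoff equals the payoff from B: (5/13)·5 + (8/13)·(-2) = 9/13.

9/13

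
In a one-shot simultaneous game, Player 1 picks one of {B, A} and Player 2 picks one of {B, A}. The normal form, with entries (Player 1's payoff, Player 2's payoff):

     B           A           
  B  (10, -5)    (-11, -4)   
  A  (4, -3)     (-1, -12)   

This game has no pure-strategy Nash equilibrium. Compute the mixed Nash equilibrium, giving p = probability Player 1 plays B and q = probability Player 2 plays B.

p = 9/10, q = 5/8

In a mixed equilibrium Player 2 is indifferent between B and A; this condition fixes p.
  Player 2's payoff to B: p·(-5) + (1−p)·(-3) = -2p - 3
  Player 2's payoff to A: p·(-4) + (1−p)·(-12) = 8p - 12
  -2p - 3 = 8p - 12  ⇒  -10p = -9  ⇒  p = 9/10.
Player 1's indifference between B and A determines Player 2's mixing probability q:
  Player 1's expected payoff from B: q·10 + (1−q)·(-11) = 21q - 11
  Player 1's expected payoff from A: q·4 + (1−q)·(-1) = 5q - 1
  21q - 11 = 5q - 1  ⇒  16q = 10  ⇒  q = 5/8.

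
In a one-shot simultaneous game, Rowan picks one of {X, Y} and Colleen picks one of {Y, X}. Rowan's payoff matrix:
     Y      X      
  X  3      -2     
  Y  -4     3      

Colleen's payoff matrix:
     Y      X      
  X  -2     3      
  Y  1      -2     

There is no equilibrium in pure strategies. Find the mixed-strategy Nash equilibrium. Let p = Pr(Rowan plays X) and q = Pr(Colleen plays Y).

Colleen's indifference between Y and X determines Rowan's mixing probability p:
  Colleen's payoff to Y: p·(-2) + (1−p)·1 = -3p + 1
  Colleen's payoff to X: p·3 + (1−p)·(-2) = 5p - 2
  -3p + 1 = 5p - 2  ⇒  -8p = -3  ⇒  p = 3/8.
Set Rowan's expected payoff from X equal to that from Y:
  Rowan's payoff to X: q·3 + (1−q)·(-2) = 5q - 2
  Rowan's payoff to Y: q·(-4) + (1−q)·3 = -7q + 3
  5q - 2 = -7q + 3  ⇒  12q = 5  ⇒  q = 5/12.

p = 3/8, q = 5/12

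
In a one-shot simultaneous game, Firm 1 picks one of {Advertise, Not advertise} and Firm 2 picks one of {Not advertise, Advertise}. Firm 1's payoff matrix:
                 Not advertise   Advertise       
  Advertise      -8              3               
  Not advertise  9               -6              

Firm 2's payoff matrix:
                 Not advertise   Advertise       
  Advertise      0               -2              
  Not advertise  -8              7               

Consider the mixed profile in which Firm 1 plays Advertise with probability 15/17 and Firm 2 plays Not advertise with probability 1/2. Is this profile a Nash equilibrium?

No

Given Firm 2's mix q = 1/2, Firm 1's payoff from Advertise is -5/2 but from Not advertise is 3/2. Firm 1 strictly prefers Not advertise, so Firm 1 would not mix.
So the proposed profile is not a Nash equilibrium.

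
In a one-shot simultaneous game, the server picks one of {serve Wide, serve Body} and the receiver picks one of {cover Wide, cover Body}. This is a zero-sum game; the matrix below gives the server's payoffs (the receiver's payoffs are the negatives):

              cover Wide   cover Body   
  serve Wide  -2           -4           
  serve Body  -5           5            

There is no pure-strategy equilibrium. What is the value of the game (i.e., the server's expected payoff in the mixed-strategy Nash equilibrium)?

v = -5/2

In a mixed equilibrium the server is indifferent between serve Wide and serve Body; this condition fixes q.
  the server's payoff to serve Wide: q·(-2) + (1−q)·(-4) = 2q - 4
  the server's payoff to serve Body: q·(-5) + (1−q)·5 = -10q + 5
  2q - 4 = -10q + 5  ⇒  12q = 9  ⇒  q = 3/4.
The value is the server's expected payoff against this mix (using serve Wide): (3/4)·(-2) + (1/4)·(-4) = -5/2.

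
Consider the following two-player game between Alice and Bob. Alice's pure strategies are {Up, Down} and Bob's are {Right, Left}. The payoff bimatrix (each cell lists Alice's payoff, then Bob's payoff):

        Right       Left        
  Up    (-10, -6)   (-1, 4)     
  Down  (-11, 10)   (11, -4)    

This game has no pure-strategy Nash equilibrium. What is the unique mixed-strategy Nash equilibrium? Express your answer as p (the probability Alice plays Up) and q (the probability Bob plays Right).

For Bob to be willing to mix, Bob must be indifferent between Right and Left, which pins down Alice's mix.
  Bob's payoff from Right: p·(-6) + (1−p)·10 = -16p + 10
  Bob's payoff from Left: p·4 + (1−p)·(-4) = 8p - 4
  -16p + 10 = 8p - 4  ⇒  -24p = -14  ⇒  p = 7/12.
For Alice to be willing to mix, Alice must be indifferent between Up and Down, which pins down Bob's mix.
  Alice's payoff from Up: q·(-10) + (1−q)·(-1) = -9q - 1
  Alice's payoff from Down: q·(-11) + (1−q)·11 = -22q + 11
  -9q - 1 = -22q + 11  ⇒  13q = 12  ⇒  q = 12/13.

p = 7/12, q = 12/13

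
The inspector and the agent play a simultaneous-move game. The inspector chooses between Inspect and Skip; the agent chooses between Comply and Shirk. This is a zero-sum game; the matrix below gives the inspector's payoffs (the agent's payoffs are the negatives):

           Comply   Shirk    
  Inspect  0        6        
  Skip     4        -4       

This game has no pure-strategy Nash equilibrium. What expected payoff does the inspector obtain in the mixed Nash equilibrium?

12/7

The inspector's indifference between Inspect and Skip determines the agent's mixing probability q:
  the inspector's payoff to Inspect: q·0 + (1−q)·6 = -6q + 6
  the inspector's payoff to Skip: q·4 + (1−q)·(-4) = 8q - 4
  -6q + 6 = 8q - 4  ⇒  -14q = -10  ⇒  q = 5/7.
At equilibrium the inspector is indifferent across rows, so the inspector's payoff equals the payoff from Inspect: (5/7)·0 + (2/7)·6 = 12/7.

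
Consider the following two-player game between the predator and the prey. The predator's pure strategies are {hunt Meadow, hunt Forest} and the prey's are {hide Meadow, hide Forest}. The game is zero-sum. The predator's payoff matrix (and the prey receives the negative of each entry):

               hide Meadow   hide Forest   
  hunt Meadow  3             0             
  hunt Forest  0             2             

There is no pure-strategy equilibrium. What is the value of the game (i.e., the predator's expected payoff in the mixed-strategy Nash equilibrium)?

For the predator to be willing to mix, the predator must be indifferent between hunt Meadow and hunt Forest, which pins down the prey's mix.
  the predator's expected payoff from hunt Meadow: q·3 + (1−q)·0 = 3q
  the predator's expected payoff from hunt Forest: q·0 + (1−q)·2 = -2q + 2
  3q = -2q + 2  ⇒  5q = 2  ⇒  q = 2/5.
The value is the predator's expected payoff against this mix (using hunt Meadow): (2/5)·3 + (3/5)·0 = 6/5.

v = 6/5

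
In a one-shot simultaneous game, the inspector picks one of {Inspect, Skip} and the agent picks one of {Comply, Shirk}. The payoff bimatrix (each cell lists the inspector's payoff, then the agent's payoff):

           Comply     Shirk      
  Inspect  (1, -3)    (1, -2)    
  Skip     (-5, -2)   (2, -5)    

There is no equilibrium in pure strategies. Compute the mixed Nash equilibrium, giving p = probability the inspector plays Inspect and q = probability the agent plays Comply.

For the agent to be willing to mix, the agent must be indifferent between Comply and Shirk, which pins down the inspector's mix.
  the agent's payoff to Comply: p·(-3) + (1−p)·(-2) = -p - 2
  the agent's payoff to Shirk: p·(-2) + (1−p)·(-5) = 3p - 5
  -p - 2 = 3p - 5  ⇒  -4p = -3  ⇒  p = 3/4.
For the inspector to be willing to mix, the inspector must be indifferent between Inspect and Skip, which pins down the agent's mix.
  the inspector's payoff to Inspect: q·1 + (1−q)·1 = 1
  the inspector's payoff to Skip: q·(-5) + (1−q)·2 = -7q + 2
  1 = -7q + 2  ⇒  7q = 1  ⇒  q = 1/7.

p = 3/4, q = 1/7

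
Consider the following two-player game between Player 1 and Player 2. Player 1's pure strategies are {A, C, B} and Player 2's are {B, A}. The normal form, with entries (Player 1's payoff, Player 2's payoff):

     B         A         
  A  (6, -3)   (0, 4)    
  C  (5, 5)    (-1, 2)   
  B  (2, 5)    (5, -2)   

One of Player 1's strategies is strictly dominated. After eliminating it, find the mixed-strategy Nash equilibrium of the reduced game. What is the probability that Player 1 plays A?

Player 1's strategy C is strictly dominated by A: 6 > 5 and 0 > -1. Eliminate C.
Player 2's indifference between B and A determines Player 1's mixing probability p:
  Player 2's payoff from B: p·(-3) + (1−p)·5 = -8p + 5
  Player 2's payoff from A: p·4 + (1−p)·(-2) = 6p - 2
  -8p + 5 = 6p - 2  ⇒  -14p = -7  ⇒  p = 1/2.

p = 1/2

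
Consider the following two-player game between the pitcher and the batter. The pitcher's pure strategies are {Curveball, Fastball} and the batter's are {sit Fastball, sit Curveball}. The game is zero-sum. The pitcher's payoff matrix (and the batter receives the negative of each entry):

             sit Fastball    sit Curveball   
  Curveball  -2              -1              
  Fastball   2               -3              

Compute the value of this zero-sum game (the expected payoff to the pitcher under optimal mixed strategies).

The pitcher's indifference between Curveball and Fastball determines the batter's mixing probability q:
  the pitcher's payoff from Curveball: q·(-2) + (1−q)·(-1) = -q - 1
  the pitcher's payoff from Fastball: q·2 + (1−q)·(-3) = 5q - 3
  -q - 1 = 5q - 3  ⇒  -6q = -2  ⇒  q = 1/3.
The value is the pitcher's expected payoff against this mix (using Curveball): (1/3)·(-2) + (2/3)·(-1) = -4/3.

v = -4/3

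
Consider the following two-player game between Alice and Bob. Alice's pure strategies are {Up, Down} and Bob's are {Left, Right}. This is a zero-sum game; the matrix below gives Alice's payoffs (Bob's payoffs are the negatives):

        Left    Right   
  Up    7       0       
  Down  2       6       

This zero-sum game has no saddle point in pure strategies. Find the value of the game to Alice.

v = 42/11

Bob's mix must leave Alice indifferent between Up and Down.
  Alice's expected payoff from Up: q·7 + (1−q)·0 = 7q
  Alice's expected payoff from Down: q·2 + (1−q)·6 = -4q + 6
  7q = -4q + 6  ⇒  11q = 6  ⇒  q = 6/11.
The value is Alice's expected payoff against this mix (using Up): (6/11)·7 + (5/11)·0 = 42/11.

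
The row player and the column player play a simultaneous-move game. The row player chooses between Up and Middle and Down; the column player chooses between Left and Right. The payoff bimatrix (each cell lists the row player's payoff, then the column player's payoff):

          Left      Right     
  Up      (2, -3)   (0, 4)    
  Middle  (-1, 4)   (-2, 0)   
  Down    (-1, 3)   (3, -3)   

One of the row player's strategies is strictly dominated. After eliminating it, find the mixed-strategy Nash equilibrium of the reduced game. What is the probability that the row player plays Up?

The row player's strategy Middle is strictly dominated by Up: 2 > -1 and 0 > -2. Eliminate Middle.
In a mixed equilibrium the column player is indifferent between Left and Right; this condition fixes p.
  the column player's payoff from Left: p·(-3) + (1−p)·3 = -6p + 3
  the column player's payoff from Right: p·4 + (1−p)·(-3) = 7p - 3
  -6p + 3 = 7p - 3  ⇒  -13p = -6  ⇒  p = 6/13.

p = 6/13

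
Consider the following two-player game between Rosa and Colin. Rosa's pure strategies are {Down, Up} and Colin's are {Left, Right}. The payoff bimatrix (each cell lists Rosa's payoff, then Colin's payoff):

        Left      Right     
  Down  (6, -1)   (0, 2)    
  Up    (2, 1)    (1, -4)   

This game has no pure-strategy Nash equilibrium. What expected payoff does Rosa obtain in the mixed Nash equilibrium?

In a mixed equilibrium Rosa is indifferent between Down and Up; this condition fixes q.
  Rosa's payoff from Down: q·6 + (1−q)·0 = 6q
  Rosa's payoff from Up: q·2 + (1−q)·1 = q + 1
  6q = q + 1  ⇒  5q = 1  ⇒  q = 1/5.
At equilibrium Rosa is indifferent across rows, so Rosa's payoff equals the payoff from Down: (1/5)·6 + (4/5)·0 = 6/5.

6/5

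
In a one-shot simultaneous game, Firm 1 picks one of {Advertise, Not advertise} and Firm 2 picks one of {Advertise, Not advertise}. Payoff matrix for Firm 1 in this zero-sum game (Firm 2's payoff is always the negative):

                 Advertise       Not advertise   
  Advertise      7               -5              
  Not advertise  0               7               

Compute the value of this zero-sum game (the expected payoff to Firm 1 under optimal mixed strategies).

v = 49/19

Set Firm 1's expected payoff from Advertise equal to that from Not advertise:
  Firm 1's payoff from Advertise: q·7 + (1−q)·(-5) = 12q - 5
  Firm 1's payoff from Not advertise: q·0 + (1−q)·7 = -7q + 7
  12q - 5 = -7q + 7  ⇒  19q = 12  ⇒  q = 12/19.
The value is Firm 1's expected payoff against this mix (using Advertise): (12/19)·7 + (7/19)·(-5) = 49/19.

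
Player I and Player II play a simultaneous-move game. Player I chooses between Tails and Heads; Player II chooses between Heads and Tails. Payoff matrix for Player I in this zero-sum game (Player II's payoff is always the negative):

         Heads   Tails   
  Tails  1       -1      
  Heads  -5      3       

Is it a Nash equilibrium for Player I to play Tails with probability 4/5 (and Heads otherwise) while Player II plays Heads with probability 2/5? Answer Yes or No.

Check Player II's indifference given Player I's mix p = 4/5:
  payoff from Heads = 1/5; payoff from Tails = 1/5 — equal.
Check Player I's indifference given Player II's mix q = 2/5:
  payoff from Tails = -1/5; payoff from Heads = -1/5 — equal.
Both players are indifferent, so neither can profitably deviate.

Yes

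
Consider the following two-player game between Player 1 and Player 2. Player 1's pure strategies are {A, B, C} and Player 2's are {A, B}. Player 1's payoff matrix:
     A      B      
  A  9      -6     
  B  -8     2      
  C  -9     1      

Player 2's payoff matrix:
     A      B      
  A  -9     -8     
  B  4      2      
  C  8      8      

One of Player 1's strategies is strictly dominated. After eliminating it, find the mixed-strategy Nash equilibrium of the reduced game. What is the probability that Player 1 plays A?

p = 2/3

Player 1's strategy C is strictly dominated by B: -8 > -9 and 2 > 1. Eliminate C.
Player 2's indifference between A and B determines Player 1's mixing probability p:
  Player 2's payoff from A: p·(-9) + (1−p)·4 = -13p + 4
  Player 2's payoff from B: p·(-8) + (1−p)·2 = -10p + 2
  -13p + 4 = -10p + 2  ⇒  -3p = -2  ⇒  p = 2/3.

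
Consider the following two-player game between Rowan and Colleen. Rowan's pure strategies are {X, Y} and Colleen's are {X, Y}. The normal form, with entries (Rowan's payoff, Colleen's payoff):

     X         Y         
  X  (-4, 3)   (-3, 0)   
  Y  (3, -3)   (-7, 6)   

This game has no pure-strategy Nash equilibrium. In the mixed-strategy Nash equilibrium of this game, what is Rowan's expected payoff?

-37/11

Set Rowan's expected payoff from X equal to that from Y:
  Rowan's expected payoff from X: q·(-4) + (1−q)·(-3) = -q - 3
  Rowan's expected payoff from Y: q·3 + (1−q)·(-7) = 10q - 7
  -q - 3 = 10q - 7  ⇒  -11q = -4  ⇒  q = 4/11.
At equilibrium Rowan is indifferent across rows, so Rowan's payoff equals the payoff from X: (4/11)·(-4) + (7/11)·(-3) = -37/11.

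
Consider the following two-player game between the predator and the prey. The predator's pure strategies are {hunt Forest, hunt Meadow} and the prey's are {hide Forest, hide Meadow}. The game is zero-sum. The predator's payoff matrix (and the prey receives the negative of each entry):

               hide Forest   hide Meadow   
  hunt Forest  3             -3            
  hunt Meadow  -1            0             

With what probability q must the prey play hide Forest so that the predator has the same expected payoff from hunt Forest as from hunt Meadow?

q = 3/7

Set the predator's expected payoff from hunt Forest equal to that from hunt Meadow:
  the predator's payoff to hunt Forest: q·3 + (1−q)·(-3) = 6q - 3
  the predator's payoff to hunt Meadow: q·(-1) + (1−q)·0 = -q
  6q - 3 = -q  ⇒  7q = 3  ⇒  q = 3/7.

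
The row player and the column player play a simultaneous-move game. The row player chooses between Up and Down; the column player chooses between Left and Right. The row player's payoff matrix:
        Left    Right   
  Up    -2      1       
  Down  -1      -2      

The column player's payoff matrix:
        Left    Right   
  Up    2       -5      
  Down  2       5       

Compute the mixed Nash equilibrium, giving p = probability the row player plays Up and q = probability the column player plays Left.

p = 3/10, q = 3/4

For the column player to be willing to mix, the column player must be indifferent between Left and Right, which pins down the row player's mix.
  the column player's payoff to Left: p·2 + (1−p)·2 = 2
  the column player's payoff to Right: p·(-5) + (1−p)·5 = -10p + 5
  2 = -10p + 5  ⇒  10p = 3  ⇒  p = 3/10.
In a mixed equilibrium the row player is indifferent between Up and Down; this condition fixes q.
  the row player's expected payoff from Up: q·(-2) + (1−q)·1 = -3q + 1
  the row player's expected payoff from Down: q·(-1) + (1−q)·(-2) = q - 2
  -3q + 1 = q - 2  ⇒  -4q = -3  ⇒  q = 3/4.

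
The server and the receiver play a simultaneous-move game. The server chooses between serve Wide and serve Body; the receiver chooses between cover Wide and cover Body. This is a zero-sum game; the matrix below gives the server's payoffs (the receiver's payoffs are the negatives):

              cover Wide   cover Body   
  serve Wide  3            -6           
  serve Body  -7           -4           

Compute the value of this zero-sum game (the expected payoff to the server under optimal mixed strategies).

v = -9/2

In a mixed equilibrium the server is indifferent between serve Wide and serve Body; this condition fixes q.
  the server's expected payoff from serve Wide: q·3 + (1−q)·(-6) = 9q - 6
  the server's expected payoff from serve Body: q·(-7) + (1−q)·(-4) = -3q - 4
  9q - 6 = -3q - 4  ⇒  12q = 2  ⇒  q = 1/6.
The value is the server's expected payoff against this mix (using serve Wide): (1/6)·3 + (5/6)·(-6) = -9/2.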